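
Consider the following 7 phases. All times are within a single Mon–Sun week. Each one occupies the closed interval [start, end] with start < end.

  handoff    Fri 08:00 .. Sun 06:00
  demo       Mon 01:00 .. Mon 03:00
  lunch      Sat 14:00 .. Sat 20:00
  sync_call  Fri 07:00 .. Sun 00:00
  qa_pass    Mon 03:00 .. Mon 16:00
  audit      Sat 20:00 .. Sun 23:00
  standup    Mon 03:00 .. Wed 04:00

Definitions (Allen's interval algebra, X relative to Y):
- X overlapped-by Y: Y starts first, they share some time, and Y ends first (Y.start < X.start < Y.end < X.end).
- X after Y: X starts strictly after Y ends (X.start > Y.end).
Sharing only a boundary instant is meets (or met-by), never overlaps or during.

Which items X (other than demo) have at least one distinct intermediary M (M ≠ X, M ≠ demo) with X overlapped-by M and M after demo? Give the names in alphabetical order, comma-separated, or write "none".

audit, handoff

Target demo = [Mon 01:00, Mon 03:00].
Intermediaries M with M after demo: audit, handoff, lunch, sync_call.
Via audit — items with X overlapped-by audit: none.
Via handoff — items with X overlapped-by handoff: audit.
Via lunch — items with X overlapped-by lunch: none.
Via sync_call — items with X overlapped-by sync_call: audit, handoff.
Union: audit, handoff.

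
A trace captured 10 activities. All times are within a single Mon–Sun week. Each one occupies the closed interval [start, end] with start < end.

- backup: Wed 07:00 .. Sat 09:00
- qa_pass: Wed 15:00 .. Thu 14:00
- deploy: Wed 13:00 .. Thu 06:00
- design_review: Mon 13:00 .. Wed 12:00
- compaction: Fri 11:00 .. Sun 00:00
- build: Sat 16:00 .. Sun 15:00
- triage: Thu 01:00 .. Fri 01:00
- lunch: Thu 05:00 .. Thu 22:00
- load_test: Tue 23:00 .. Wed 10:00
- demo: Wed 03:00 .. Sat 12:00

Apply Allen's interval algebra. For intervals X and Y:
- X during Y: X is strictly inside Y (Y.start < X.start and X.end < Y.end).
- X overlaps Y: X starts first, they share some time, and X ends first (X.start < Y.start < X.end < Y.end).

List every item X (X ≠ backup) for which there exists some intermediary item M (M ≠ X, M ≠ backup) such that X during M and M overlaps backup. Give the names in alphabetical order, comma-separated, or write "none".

Target backup = [Wed 07:00, Sat 09:00].
Intermediaries M with M overlaps backup: design_review, load_test.
Via design_review — items with X during design_review: load_test.
Via load_test — items with X during load_test: none.
Union: load_test.

load_test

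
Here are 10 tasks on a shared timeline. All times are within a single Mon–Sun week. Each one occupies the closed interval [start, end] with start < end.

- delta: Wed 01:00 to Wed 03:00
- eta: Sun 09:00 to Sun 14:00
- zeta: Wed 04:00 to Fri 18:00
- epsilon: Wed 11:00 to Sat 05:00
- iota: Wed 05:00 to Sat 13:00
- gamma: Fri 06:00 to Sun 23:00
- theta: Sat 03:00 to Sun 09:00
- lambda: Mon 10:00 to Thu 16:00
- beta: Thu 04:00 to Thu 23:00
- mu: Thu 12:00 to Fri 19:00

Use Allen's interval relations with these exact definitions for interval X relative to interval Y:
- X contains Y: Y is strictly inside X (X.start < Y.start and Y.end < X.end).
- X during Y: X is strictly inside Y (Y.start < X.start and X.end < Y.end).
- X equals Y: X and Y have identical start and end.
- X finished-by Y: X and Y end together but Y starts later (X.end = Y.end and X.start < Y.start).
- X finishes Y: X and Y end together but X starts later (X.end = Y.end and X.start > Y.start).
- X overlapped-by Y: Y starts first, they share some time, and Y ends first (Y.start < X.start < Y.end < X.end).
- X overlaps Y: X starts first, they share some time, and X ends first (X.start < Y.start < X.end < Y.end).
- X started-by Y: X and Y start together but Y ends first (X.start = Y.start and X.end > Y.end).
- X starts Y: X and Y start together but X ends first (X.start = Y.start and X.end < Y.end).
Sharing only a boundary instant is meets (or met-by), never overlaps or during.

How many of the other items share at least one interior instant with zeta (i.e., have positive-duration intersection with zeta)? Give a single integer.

Target zeta = [Wed 04:00, Fri 18:00].
beta [Thu 04:00, Thu 23:00] → during → counts.
delta [Wed 01:00, Wed 03:00] → before → no.
epsilon [Wed 11:00, Sat 05:00] → overlapped-by → counts.
eta [Sun 09:00, Sun 14:00] → after → no.
gamma [Fri 06:00, Sun 23:00] → overlapped-by → counts.
iota [Wed 05:00, Sat 13:00] → overlapped-by → counts.
lambda [Mon 10:00, Thu 16:00] → overlaps → counts.
mu [Thu 12:00, Fri 19:00] → overlapped-by → counts.
theta [Sat 03:00, Sun 09:00] → after → no.
Total: 6.

6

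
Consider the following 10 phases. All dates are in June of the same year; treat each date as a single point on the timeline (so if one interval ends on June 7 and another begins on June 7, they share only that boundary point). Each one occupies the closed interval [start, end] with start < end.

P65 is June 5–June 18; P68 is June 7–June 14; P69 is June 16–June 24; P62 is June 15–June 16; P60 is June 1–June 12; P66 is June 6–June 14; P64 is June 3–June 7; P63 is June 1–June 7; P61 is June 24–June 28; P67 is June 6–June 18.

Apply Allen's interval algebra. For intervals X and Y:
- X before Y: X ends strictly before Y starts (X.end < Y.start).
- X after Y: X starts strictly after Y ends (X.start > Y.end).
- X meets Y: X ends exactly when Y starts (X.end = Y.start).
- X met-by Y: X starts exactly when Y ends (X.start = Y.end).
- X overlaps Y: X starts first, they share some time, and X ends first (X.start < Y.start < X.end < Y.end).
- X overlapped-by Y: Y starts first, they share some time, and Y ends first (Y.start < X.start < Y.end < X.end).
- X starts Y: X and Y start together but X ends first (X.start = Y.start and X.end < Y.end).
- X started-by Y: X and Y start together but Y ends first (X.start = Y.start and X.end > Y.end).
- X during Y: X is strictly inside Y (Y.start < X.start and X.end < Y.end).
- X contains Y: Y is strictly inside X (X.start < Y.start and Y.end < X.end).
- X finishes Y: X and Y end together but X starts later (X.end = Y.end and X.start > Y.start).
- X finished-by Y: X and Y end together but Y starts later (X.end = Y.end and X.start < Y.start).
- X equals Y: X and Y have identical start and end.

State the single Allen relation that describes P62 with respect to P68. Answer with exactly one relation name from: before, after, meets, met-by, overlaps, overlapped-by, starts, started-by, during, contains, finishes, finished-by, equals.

after

P62 = [June 15, June 16]; P68 = [June 7, June 14].
Compare endpoints: P62.start > P68.start, P62.start > P68.end, P62.end > P68.start, P62.end > P68.end.
That pattern is 'after'.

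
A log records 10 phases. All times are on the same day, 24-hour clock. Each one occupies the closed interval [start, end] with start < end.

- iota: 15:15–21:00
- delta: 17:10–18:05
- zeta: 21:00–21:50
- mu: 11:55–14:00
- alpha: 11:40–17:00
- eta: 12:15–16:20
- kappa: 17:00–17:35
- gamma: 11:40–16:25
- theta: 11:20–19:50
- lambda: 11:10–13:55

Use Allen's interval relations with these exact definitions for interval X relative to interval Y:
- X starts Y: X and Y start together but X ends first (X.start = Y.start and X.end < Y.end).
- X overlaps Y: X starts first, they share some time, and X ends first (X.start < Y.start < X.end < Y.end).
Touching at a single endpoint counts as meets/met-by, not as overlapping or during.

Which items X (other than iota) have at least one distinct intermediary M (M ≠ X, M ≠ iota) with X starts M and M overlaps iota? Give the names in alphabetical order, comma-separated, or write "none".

Target iota = [15:15, 21:00].
Intermediaries M with M overlaps iota: alpha, eta, gamma, theta.
Via alpha — items with X starts alpha: gamma.
Via eta — items with X starts eta: none.
Via gamma — items with X starts gamma: none.
Via theta — items with X starts theta: none.
Union: gamma.

gamma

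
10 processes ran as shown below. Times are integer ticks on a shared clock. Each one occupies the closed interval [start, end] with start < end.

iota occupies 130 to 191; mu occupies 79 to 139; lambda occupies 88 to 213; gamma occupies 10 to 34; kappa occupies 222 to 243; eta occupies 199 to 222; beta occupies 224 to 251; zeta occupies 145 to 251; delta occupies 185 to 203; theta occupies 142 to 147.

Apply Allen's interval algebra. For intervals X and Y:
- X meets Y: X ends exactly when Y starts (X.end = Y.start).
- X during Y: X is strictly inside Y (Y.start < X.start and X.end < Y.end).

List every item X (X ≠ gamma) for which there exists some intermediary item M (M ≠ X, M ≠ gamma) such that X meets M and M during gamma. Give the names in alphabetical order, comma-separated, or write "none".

Target gamma = [10, 34].
Intermediaries M with M during gamma: none.
Union: none.

none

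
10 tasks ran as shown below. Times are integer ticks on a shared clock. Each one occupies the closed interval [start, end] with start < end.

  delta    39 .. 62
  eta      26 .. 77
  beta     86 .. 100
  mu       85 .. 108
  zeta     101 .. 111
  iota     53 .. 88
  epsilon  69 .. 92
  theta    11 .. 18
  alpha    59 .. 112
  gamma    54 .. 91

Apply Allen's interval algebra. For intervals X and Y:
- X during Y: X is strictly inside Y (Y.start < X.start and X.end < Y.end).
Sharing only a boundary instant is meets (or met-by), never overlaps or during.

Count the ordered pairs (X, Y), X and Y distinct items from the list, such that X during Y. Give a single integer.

Checking all 90 ordered pairs for relation 'during'; matching pairs in alphabetical order:
(beta, alpha): beta during alpha ✓
(beta, mu): beta during mu ✓
(delta, eta): delta during eta ✓
(epsilon, alpha): epsilon during alpha ✓
(mu, alpha): mu during alpha ✓
(zeta, alpha): zeta during alpha ✓
Count: 6.

6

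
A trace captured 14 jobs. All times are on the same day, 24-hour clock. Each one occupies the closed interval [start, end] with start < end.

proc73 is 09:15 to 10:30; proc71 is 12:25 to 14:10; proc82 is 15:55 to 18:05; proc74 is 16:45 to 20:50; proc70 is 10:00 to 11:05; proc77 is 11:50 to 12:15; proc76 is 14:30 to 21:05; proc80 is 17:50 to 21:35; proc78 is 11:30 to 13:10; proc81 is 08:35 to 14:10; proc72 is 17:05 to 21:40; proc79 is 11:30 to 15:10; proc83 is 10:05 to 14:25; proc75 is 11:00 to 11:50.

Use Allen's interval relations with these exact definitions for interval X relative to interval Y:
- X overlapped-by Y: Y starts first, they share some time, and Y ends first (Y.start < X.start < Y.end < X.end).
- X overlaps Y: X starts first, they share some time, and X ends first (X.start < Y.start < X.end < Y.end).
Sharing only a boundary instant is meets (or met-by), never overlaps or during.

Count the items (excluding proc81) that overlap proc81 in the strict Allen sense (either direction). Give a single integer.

2

Target proc81 = [08:35, 14:10].
proc70 [10:00, 11:05] → during → no.
proc71 [12:25, 14:10] → finishes → no.
proc72 [17:05, 21:40] → after → no.
proc73 [09:15, 10:30] → during → no.
proc74 [16:45, 20:50] → after → no.
proc75 [11:00, 11:50] → during → no.
proc76 [14:30, 21:05] → after → no.
proc77 [11:50, 12:15] → during → no.
proc78 [11:30, 13:10] → during → no.
proc79 [11:30, 15:10] → overlapped-by → counts.
proc80 [17:50, 21:35] → after → no.
proc82 [15:55, 18:05] → after → no.
proc83 [10:05, 14:25] → overlapped-by → counts.
Total: 2.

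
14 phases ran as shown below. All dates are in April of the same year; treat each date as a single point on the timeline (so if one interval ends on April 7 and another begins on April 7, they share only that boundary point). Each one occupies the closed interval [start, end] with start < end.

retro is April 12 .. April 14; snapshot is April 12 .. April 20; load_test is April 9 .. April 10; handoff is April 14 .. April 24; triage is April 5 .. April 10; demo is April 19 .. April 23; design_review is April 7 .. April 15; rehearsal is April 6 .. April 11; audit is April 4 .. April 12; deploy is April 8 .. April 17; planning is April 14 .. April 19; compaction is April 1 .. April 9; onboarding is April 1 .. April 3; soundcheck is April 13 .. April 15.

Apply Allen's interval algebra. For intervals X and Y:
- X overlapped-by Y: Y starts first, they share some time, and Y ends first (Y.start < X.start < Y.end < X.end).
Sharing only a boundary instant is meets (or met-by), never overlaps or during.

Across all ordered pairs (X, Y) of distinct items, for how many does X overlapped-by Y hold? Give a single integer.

24

Checking all 182 ordered pairs for relation 'overlapped-by'; matching pairs in alphabetical order:
(audit, compaction): audit overlapped-by compaction ✓
(demo, snapshot): demo overlapped-by snapshot ✓
(deploy, audit): deploy overlapped-by audit ✓
(deploy, compaction): deploy overlapped-by compaction ✓
(deploy, design_review): deploy overlapped-by design_review ✓
(deploy, rehearsal): deploy overlapped-by rehearsal ✓
(deploy, triage): deploy overlapped-by triage ✓
(design_review, audit): design_review overlapped-by audit ✓
(design_review, compaction): design_review overlapped-by compaction ✓
(design_review, rehearsal): design_review overlapped-by rehearsal ✓
(design_review, triage): design_review overlapped-by triage ✓
(handoff, deploy): handoff overlapped-by deploy ✓
(handoff, design_review): handoff overlapped-by design_review ✓
(handoff, snapshot): handoff overlapped-by snapshot ✓
(handoff, soundcheck): handoff overlapped-by soundcheck ✓
(planning, deploy): planning overlapped-by deploy ✓
(planning, design_review): planning overlapped-by design_review ✓
(planning, soundcheck): planning overlapped-by soundcheck ✓
(rehearsal, compaction): rehearsal overlapped-by compaction ✓
(rehearsal, triage): rehearsal overlapped-by triage ✓
(snapshot, deploy): snapshot overlapped-by deploy ✓
(snapshot, design_review): snapshot overlapped-by design_review ✓
(soundcheck, retro): soundcheck overlapped-by retro ✓
(triage, compaction): triage overlapped-by compaction ✓
Count: 24.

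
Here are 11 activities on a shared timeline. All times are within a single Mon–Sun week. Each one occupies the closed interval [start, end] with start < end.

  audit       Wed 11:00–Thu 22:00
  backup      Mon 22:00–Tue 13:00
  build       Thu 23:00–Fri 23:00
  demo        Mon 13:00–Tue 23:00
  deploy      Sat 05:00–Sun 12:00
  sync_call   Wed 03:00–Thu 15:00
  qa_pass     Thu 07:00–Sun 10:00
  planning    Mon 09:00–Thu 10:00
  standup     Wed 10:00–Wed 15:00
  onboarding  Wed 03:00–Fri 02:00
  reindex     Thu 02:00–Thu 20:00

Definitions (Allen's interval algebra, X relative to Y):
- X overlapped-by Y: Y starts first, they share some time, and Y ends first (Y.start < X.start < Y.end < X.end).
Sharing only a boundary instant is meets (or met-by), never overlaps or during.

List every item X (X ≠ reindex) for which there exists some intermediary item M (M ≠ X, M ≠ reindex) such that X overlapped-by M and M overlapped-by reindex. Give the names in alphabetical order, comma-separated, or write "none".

deploy

Target reindex = [Thu 02:00, Thu 20:00].
Intermediaries M with M overlapped-by reindex: qa_pass.
Via qa_pass — items with X overlapped-by qa_pass: deploy.
Union: deploy.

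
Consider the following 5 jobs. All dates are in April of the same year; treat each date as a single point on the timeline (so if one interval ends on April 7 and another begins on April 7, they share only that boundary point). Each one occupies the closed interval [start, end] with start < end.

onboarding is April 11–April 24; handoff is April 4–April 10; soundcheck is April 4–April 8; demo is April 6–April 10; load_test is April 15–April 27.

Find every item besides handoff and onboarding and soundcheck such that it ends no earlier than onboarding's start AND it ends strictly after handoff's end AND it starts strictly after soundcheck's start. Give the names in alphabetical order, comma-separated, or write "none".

load_test

Conditions: its end is no earlier than onboarding's start (X.end >= April 11) AND its end is strictly after handoff's end (X.end > April 10) AND its start is strictly after soundcheck's start (X.start > April 4).
demo: end April 10 >= April 11? ✗; end April 10 > April 10? ✗; start April 6 > April 4? ✓ → no.
load_test: end April 27 >= April 11? ✓; end April 27 > April 10? ✓; start April 15 > April 4? ✓ → yes.
Result: load_test.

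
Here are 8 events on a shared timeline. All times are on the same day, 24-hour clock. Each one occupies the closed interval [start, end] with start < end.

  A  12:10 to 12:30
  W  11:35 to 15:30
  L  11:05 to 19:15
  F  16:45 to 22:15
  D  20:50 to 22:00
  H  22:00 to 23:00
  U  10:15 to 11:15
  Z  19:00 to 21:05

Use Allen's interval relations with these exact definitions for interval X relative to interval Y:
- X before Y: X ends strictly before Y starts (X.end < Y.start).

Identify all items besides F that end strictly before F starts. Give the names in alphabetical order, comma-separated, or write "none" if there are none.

Target F = [16:45, 22:15].
A [12:10, 12:30] → before → yes.
D [20:50, 22:00] → during → no.
H [22:00, 23:00] → overlapped-by → no.
L [11:05, 19:15] → overlaps → no.
U [10:15, 11:15] → before → yes.
W [11:35, 15:30] → before → yes.
Z [19:00, 21:05] → during → no.
Result: A, U, W.

A, U, W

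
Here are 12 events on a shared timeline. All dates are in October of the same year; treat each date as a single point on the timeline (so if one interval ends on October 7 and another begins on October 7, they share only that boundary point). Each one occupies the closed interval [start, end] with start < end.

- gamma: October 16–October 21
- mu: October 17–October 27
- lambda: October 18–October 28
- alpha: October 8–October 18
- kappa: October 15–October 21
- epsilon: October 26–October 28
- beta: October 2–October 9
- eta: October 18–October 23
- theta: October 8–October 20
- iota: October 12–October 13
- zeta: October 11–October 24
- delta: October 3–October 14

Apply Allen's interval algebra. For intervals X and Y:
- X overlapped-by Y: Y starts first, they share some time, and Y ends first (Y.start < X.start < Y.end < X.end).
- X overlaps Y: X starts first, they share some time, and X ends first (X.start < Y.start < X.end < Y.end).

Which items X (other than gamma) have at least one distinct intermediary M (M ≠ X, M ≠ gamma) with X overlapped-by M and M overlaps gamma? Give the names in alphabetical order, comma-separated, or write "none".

eta, kappa, lambda, mu, zeta

Target gamma = [October 16, October 21].
Intermediaries M with M overlaps gamma: alpha, theta.
Via alpha — items with X overlapped-by alpha: kappa, mu, zeta.
Via theta — items with X overlapped-by theta: eta, kappa, lambda, mu, zeta.
Union: eta, kappa, lambda, mu, zeta.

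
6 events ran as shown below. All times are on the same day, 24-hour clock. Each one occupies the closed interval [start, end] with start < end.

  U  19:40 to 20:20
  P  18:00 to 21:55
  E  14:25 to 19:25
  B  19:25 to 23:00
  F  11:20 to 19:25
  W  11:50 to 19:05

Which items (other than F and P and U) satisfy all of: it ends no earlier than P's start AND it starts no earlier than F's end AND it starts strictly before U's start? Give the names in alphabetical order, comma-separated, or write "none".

B

Conditions: its end is no earlier than P's start (X.end >= 18:00) AND its start is no earlier than F's end (X.start >= 19:25) AND its start is strictly before U's start (X.start < 19:40).
B: end 23:00 >= 18:00? ✓; start 19:25 >= 19:25? ✓; start 19:25 < 19:40? ✓ → yes.
E: end 19:25 >= 18:00? ✓; start 14:25 >= 19:25? ✗; start 14:25 < 19:40? ✓ → no.
W: end 19:05 >= 18:00? ✓; start 11:50 >= 19:25? ✗; start 11:50 < 19:40? ✓ → no.
Result: B.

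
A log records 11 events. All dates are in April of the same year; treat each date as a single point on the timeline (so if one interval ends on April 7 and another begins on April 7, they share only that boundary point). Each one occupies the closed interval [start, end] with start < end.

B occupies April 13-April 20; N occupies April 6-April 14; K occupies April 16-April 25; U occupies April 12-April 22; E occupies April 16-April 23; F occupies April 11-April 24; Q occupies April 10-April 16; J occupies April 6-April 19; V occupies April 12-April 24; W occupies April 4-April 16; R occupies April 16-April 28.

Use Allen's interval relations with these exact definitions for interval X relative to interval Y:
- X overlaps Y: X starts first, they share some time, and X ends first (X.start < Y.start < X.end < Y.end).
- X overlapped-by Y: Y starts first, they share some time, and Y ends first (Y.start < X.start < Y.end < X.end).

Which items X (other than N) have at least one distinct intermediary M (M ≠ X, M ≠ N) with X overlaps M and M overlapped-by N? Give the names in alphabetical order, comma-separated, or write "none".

J, Q, W

Target N = [April 6, April 14].
Intermediaries M with M overlapped-by N: B, F, Q, U, V.
Via B — items with X overlaps B: J, Q, W.
Via F — items with X overlaps F: J, Q, W.
Via Q — items with X overlaps Q: none.
Via U — items with X overlaps U: J, Q, W.
Via V — items with X overlaps V: J, Q, W.
Union: J, Q, W.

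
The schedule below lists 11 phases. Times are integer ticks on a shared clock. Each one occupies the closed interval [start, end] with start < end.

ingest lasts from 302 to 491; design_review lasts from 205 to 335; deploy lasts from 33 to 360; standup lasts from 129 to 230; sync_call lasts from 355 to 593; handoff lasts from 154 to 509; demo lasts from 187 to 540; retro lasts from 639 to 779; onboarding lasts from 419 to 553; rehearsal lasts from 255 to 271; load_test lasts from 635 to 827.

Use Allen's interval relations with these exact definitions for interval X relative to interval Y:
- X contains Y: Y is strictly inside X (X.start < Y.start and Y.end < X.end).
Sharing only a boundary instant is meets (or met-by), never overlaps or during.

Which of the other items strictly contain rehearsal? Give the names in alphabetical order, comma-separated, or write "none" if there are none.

demo, deploy, design_review, handoff

Target rehearsal = [255, 271].
demo [187, 540] → contains → yes.
deploy [33, 360] → contains → yes.
design_review [205, 335] → contains → yes.
handoff [154, 509] → contains → yes.
ingest [302, 491] → after → no.
load_test [635, 827] → after → no.
onboarding [419, 553] → after → no.
retro [639, 779] → after → no.
standup [129, 230] → before → no.
sync_call [355, 593] → after → no.
Result: demo, deploy, design_review, handoff.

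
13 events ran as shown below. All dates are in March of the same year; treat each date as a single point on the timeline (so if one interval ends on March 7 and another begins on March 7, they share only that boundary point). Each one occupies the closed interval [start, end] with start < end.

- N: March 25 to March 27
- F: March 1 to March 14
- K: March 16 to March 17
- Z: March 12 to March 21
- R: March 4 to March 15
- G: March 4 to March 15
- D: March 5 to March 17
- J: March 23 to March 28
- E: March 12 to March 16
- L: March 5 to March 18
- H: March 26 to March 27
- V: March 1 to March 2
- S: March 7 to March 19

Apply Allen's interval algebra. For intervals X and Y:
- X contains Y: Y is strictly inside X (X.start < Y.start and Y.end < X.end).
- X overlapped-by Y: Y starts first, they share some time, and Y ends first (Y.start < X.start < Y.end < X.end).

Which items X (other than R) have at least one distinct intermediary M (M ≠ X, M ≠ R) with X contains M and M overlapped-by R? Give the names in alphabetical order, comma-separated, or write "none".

D, L, S

Target R = [March 4, March 15].
Intermediaries M with M overlapped-by R: D, E, L, S, Z.
Via D — items with X contains D: none.
Via E — items with X contains E: D, L, S.
Via L — items with X contains L: none.
Via S — items with X contains S: none.
Via Z — items with X contains Z: none.
Union: D, L, S.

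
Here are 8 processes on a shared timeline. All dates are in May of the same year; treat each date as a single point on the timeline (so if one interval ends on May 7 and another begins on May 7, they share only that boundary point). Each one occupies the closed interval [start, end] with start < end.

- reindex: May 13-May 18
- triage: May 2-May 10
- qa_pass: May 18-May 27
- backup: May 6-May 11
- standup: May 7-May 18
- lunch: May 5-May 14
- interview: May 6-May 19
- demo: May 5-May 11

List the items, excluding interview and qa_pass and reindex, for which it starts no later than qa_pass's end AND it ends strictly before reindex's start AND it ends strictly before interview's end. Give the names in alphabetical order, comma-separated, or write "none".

Conditions: its start is no later than qa_pass's end (X.start <= May 27) AND its end is strictly before reindex's start (X.end < May 13) AND its end is strictly before interview's end (X.end < May 19).
backup: start May 6 <= May 27? ✓; end May 11 < May 13? ✓; end May 11 < May 19? ✓ → yes.
demo: start May 5 <= May 27? ✓; end May 11 < May 13? ✓; end May 11 < May 19? ✓ → yes.
lunch: start May 5 <= May 27? ✓; end May 14 < May 13? ✗; end May 14 < May 19? ✓ → no.
standup: start May 7 <= May 27? ✓; end May 18 < May 13? ✗; end May 18 < May 19? ✓ → no.
triage: start May 2 <= May 27? ✓; end May 10 < May 13? ✓; end May 10 < May 19? ✓ → yes.
Result: backup, demo, triage.

backup, demo, triage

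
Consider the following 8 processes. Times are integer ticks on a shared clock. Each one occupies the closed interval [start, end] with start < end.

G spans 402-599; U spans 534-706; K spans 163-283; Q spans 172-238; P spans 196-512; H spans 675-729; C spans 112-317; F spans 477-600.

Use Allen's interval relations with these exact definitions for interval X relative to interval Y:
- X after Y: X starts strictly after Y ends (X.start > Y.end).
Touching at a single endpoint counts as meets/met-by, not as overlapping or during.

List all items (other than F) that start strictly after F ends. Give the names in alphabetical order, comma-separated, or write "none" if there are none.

Target F = [477, 600].
C [112, 317] → before → no.
G [402, 599] → overlaps → no.
H [675, 729] → after → yes.
K [163, 283] → before → no.
P [196, 512] → overlaps → no.
Q [172, 238] → before → no.
U [534, 706] → overlapped-by → no.
Result: H.

H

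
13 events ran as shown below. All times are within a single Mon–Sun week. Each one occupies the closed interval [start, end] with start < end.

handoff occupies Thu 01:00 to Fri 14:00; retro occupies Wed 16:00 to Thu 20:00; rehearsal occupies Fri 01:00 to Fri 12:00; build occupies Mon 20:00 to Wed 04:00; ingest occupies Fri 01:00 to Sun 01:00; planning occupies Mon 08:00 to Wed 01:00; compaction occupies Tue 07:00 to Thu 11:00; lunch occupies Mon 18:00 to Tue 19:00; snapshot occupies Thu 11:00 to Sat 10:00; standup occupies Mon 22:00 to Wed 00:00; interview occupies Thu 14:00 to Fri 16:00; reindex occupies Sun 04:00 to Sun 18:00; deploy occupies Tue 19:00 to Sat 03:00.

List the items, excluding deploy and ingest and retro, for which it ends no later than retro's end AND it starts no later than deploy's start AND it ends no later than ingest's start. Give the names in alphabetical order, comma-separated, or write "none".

Conditions: its end is no later than retro's end (X.end <= Thu 20:00) AND its start is no later than deploy's start (X.start <= Tue 19:00) AND its end is no later than ingest's start (X.end <= Fri 01:00).
build: end Wed 04:00 <= Thu 20:00? ✓; start Mon 20:00 <= Tue 19:00? ✓; end Wed 04:00 <= Fri 01:00? ✓ → yes.
compaction: end Thu 11:00 <= Thu 20:00? ✓; start Tue 07:00 <= Tue 19:00? ✓; end Thu 11:00 <= Fri 01:00? ✓ → yes.
handoff: end Fri 14:00 <= Thu 20:00? ✗; start Thu 01:00 <= Tue 19:00? ✗; end Fri 14:00 <= Fri 01:00? ✗ → no.
interview: end Fri 16:00 <= Thu 20:00? ✗; start Thu 14:00 <= Tue 19:00? ✗; end Fri 16:00 <= Fri 01:00? ✗ → no.
lunch: end Tue 19:00 <= Thu 20:00? ✓; start Mon 18:00 <= Tue 19:00? ✓; end Tue 19:00 <= Fri 01:00? ✓ → yes.
planning: end Wed 01:00 <= Thu 20:00? ✓; start Mon 08:00 <= Tue 19:00? ✓; end Wed 01:00 <= Fri 01:00? ✓ → yes.
rehearsal: end Fri 12:00 <= Thu 20:00? ✗; start Fri 01:00 <= Tue 19:00? ✗; end Fri 12:00 <= Fri 01:00? ✗ → no.
reindex: end Sun 18:00 <= Thu 20:00? ✗; start Sun 04:00 <= Tue 19:00? ✗; end Sun 18:00 <= Fri 01:00? ✗ → no.
snapshot: end Sat 10:00 <= Thu 20:00? ✗; start Thu 11:00 <= Tue 19:00? ✗; end Sat 10:00 <= Fri 01:00? ✗ → no.
standup: end Wed 00:00 <= Thu 20:00? ✓; start Mon 22:00 <= Tue 19:00? ✓; end Wed 00:00 <= Fri 01:00? ✓ → yes.
Result: build, compaction, lunch, planning, standup.

build, compaction, lunch, planning, standup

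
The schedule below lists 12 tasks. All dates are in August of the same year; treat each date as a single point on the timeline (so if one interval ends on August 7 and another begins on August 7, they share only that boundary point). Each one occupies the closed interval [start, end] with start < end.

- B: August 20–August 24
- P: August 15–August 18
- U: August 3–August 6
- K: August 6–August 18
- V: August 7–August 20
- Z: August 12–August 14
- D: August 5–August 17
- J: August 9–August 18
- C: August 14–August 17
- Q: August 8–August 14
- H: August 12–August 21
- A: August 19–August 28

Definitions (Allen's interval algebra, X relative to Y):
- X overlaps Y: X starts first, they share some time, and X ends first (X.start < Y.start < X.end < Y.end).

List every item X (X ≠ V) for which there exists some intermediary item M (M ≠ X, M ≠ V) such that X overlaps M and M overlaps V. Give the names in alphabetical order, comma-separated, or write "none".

D, U

Target V = [August 7, August 20].
Intermediaries M with M overlaps V: D, K.
Via D — items with X overlaps D: U.
Via K — items with X overlaps K: D.
Union: D, U.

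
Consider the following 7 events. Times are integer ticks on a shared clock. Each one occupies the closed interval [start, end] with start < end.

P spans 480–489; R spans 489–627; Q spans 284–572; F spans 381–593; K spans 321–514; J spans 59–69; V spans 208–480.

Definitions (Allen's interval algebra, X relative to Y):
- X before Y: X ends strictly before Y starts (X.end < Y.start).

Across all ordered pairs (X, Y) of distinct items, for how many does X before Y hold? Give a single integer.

7

Checking all 42 ordered pairs for relation 'before'; matching pairs in alphabetical order:
(J, F): J before F ✓
(J, K): J before K ✓
(J, P): J before P ✓
(J, Q): J before Q ✓
(J, R): J before R ✓
(J, V): J before V ✓
(V, R): V before R ✓
Count: 7.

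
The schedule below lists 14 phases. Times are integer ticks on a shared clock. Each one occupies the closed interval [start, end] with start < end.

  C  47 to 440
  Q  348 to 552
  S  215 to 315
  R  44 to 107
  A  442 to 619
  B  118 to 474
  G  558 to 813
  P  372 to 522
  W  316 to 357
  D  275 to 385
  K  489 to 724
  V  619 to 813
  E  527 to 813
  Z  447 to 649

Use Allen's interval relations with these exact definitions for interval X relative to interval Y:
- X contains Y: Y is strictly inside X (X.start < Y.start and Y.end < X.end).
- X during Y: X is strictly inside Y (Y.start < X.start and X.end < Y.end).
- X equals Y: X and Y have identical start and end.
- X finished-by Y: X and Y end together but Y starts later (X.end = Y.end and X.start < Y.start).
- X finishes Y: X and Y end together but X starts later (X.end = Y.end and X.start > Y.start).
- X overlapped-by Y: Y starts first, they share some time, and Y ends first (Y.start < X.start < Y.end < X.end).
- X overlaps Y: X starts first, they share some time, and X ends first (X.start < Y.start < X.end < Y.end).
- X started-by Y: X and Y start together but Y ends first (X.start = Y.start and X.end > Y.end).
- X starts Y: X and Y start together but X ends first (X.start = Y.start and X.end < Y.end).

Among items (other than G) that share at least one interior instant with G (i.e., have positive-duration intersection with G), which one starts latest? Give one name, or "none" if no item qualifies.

V

Target G = [558, 813].
A [442, 619] → overlaps → candidate.
B [118, 474] → before → excluded.
C [47, 440] → before → excluded.
D [275, 385] → before → excluded.
E [527, 813] → finished-by → candidate.
K [489, 724] → overlaps → candidate.
P [372, 522] → before → excluded.
Q [348, 552] → before → excluded.
R [44, 107] → before → excluded.
S [215, 315] → before → excluded.
V [619, 813] → finishes → candidate.
W [316, 357] → before → excluded.
Z [447, 649] → overlaps → candidate.
Among candidates, latest start is 619 → V.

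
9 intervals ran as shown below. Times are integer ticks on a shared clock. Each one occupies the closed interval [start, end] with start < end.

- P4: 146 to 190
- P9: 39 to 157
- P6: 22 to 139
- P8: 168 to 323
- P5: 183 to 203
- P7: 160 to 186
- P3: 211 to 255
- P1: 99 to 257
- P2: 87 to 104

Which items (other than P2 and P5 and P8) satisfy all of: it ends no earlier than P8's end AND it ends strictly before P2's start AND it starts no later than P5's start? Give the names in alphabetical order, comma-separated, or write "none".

none

Conditions: its end is no earlier than P8's end (X.end >= 323) AND its end is strictly before P2's start (X.end < 87) AND its start is no later than P5's start (X.start <= 183).
P1: end 257 >= 323? ✗; end 257 < 87? ✗; start 99 <= 183? ✓ → no.
P3: end 255 >= 323? ✗; end 255 < 87? ✗; start 211 <= 183? ✗ → no.
P4: end 190 >= 323? ✗; end 190 < 87? ✗; start 146 <= 183? ✓ → no.
P6: end 139 >= 323? ✗; end 139 < 87? ✗; start 22 <= 183? ✓ → no.
P7: end 186 >= 323? ✗; end 186 < 87? ✗; start 160 <= 183? ✓ → no.
P9: end 157 >= 323? ✗; end 157 < 87? ✗; start 39 <= 183? ✓ → no.
Result: none.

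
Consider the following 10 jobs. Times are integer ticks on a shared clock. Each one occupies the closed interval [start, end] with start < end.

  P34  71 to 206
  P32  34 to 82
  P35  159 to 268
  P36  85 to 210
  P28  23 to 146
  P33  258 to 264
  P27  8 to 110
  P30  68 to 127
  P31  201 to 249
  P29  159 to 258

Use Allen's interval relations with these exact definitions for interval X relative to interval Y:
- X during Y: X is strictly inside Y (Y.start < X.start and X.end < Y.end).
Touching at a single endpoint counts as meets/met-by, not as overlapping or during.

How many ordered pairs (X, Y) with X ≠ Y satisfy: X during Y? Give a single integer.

Checking all 90 ordered pairs for relation 'during'; matching pairs in alphabetical order:
(P30, P28): P30 during P28 ✓
(P31, P29): P31 during P29 ✓
(P31, P35): P31 during P35 ✓
(P32, P27): P32 during P27 ✓
(P32, P28): P32 during P28 ✓
(P33, P35): P33 during P35 ✓
Count: 6.

6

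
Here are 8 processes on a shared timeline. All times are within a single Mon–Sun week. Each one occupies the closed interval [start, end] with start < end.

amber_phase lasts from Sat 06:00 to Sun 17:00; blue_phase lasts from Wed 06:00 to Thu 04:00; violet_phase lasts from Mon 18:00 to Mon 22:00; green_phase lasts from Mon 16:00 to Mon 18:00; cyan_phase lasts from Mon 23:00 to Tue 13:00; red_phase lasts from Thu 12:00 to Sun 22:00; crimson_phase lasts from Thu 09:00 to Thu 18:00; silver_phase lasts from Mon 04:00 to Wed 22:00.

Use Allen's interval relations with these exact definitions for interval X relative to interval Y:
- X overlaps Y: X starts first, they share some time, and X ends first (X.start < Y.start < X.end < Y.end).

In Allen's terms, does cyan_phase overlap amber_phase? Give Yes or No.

No

cyan_phase = [Mon 23:00, Tue 13:00], amber_phase = [Sat 06:00, Sun 17:00].
Actual relation of cyan_phase to amber_phase: before.
Asked whether 'overlaps' holds → No.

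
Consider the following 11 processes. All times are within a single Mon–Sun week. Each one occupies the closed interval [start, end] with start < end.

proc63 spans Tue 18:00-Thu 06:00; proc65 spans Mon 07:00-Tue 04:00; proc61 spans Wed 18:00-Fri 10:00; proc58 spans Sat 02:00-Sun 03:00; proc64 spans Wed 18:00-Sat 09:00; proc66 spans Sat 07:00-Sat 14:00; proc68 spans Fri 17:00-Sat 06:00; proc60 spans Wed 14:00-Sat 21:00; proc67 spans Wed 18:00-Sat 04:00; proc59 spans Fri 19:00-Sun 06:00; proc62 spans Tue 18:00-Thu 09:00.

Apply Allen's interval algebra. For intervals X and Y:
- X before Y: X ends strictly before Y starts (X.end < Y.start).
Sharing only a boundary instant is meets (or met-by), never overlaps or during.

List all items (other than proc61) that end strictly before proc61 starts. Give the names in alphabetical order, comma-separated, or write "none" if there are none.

Target proc61 = [Wed 18:00, Fri 10:00].
proc58 [Sat 02:00, Sun 03:00] → after → no.
proc59 [Fri 19:00, Sun 06:00] → after → no.
proc60 [Wed 14:00, Sat 21:00] → contains → no.
proc62 [Tue 18:00, Thu 09:00] → overlaps → no.
proc63 [Tue 18:00, Thu 06:00] → overlaps → no.
proc64 [Wed 18:00, Sat 09:00] → started-by → no.
proc65 [Mon 07:00, Tue 04:00] → before → yes.
proc66 [Sat 07:00, Sat 14:00] → after → no.
proc67 [Wed 18:00, Sat 04:00] → started-by → no.
proc68 [Fri 17:00, Sat 06:00] → after → no.
Result: proc65.

proc65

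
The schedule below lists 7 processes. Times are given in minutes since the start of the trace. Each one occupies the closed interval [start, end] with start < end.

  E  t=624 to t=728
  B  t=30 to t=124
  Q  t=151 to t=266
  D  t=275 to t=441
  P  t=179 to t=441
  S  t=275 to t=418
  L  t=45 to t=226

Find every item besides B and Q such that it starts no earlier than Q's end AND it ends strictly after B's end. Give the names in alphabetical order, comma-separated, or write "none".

Conditions: its start is no earlier than Q's end (X.start >= t=266) AND its end is strictly after B's end (X.end > t=124).
D: start t=275 >= t=266? ✓; end t=441 > t=124? ✓ → yes.
E: start t=624 >= t=266? ✓; end t=728 > t=124? ✓ → yes.
L: start t=45 >= t=266? ✗; end t=226 > t=124? ✓ → no.
P: start t=179 >= t=266? ✗; end t=441 > t=124? ✓ → no.
S: start t=275 >= t=266? ✓; end t=418 > t=124? ✓ → yes.
Result: D, E, S.

D, E, S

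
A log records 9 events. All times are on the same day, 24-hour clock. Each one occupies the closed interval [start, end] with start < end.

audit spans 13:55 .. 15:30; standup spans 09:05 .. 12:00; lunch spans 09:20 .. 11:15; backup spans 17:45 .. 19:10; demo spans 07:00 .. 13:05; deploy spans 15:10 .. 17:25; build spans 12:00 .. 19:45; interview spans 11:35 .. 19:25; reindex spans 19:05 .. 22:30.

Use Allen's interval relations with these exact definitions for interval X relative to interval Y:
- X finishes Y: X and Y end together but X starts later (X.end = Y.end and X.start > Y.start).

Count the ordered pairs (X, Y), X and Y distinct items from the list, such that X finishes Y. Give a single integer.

0

Checking all 72 ordered pairs for relation 'finishes'; matching pairs in alphabetical order:
No pair satisfies it.
Count: 0.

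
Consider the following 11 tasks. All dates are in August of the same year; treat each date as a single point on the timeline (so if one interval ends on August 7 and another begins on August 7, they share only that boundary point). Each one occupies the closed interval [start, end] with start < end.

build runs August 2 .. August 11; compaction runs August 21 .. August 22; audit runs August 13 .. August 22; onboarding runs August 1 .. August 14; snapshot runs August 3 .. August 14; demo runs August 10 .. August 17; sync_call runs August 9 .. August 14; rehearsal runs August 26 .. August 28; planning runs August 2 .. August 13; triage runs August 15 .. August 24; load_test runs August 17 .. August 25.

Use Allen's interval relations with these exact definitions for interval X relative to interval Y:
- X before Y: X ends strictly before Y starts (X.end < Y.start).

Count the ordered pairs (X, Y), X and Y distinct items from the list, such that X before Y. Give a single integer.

Checking all 110 ordered pairs for relation 'before'; matching pairs in alphabetical order:
(audit, rehearsal): audit before rehearsal ✓
(build, audit): build before audit ✓
(build, compaction): build before compaction ✓
(build, load_test): build before load_test ✓
(build, rehearsal): build before rehearsal ✓
(build, triage): build before triage ✓
(compaction, rehearsal): compaction before rehearsal ✓
(demo, compaction): demo before compaction ✓
(demo, rehearsal): demo before rehearsal ✓
(load_test, rehearsal): load_test before rehearsal ✓
(onboarding, compaction): onboarding before compaction ✓
(onboarding, load_test): onboarding before load_test ✓
(onboarding, rehearsal): onboarding before rehearsal ✓
(onboarding, triage): onboarding before triage ✓
(planning, compaction): planning before compaction ✓
(planning, load_test): planning before load_test ✓
(planning, rehearsal): planning before rehearsal ✓
(planning, triage): planning before triage ✓
(snapshot, compaction): snapshot before compaction ✓
(snapshot, load_test): snapshot before load_test ✓
(snapshot, rehearsal): snapshot before rehearsal ✓
(snapshot, triage): snapshot before triage ✓
(sync_call, compaction): sync_call before compaction ✓
(sync_call, load_test): sync_call before load_test ✓
... plus 3 further pairs not listed.
Count: 27.

27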